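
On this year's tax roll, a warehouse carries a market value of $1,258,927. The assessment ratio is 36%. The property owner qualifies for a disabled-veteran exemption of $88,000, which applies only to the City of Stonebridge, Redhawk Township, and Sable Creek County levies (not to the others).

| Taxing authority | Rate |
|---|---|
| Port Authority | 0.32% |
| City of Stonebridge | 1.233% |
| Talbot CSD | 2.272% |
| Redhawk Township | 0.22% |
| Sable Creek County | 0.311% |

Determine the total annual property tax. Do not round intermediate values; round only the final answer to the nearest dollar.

$18,190

Assessed value = $1,258,927 × 0.36 = $453,213.72
Port Authority: $453,213.72 × 0.0032 = $1,450.283904
City of Stonebridge: ($453,213.72 − $88,000) × 0.01233 = $365,213.72 × 0.01233 = $4,503.0851676
Talbot CSD: $453,213.72 × 0.02272 = $10,297.0157184
Redhawk Township: ($453,213.72 − $88,000) × 0.0022 = $365,213.72 × 0.0022 = $803.470184
Sable Creek County: ($453,213.72 − $88,000) × 0.00311 = $365,213.72 × 0.00311 = $1,135.8146692
Total = $18,189.6696432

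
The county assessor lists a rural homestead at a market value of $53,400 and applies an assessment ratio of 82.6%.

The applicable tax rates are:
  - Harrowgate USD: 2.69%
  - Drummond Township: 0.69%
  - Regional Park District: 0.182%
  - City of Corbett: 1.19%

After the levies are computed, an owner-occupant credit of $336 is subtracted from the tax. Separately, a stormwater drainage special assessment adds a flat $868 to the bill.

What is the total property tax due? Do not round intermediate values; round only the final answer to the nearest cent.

$2,628.03

Assessed value = $53,400 × 0.826 = $44,108.4
Harrowgate USD: $44,108.4 × 0.0269 = $1,186.51596
Drummond Township: $44,108.4 × 0.0069 = $304.34796
Regional Park District: $44,108.4 × 0.00182 = $80.277288
City of Corbett: $44,108.4 × 0.0119 = $524.88996
Levies subtotal = $2,096.031168
After credit = $2,096.031168 − $336 = $1,760.031168
Total = $1,760.031168 + $868 = $2,628.031168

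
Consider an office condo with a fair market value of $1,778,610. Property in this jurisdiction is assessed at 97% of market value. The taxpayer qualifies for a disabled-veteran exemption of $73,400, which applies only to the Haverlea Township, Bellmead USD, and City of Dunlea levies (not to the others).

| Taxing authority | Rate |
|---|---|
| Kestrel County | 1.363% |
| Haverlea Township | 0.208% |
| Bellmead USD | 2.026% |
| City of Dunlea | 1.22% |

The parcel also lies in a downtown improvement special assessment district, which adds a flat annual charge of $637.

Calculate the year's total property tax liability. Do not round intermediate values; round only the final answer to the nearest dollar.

$81,207

Assessed value = $1,778,610 × 0.97 = $1,725,251.7
Kestrel County: $1,725,251.7 × 0.01363 = $23,515.180671
Haverlea Township: ($1,725,251.7 − $73,400) × 0.00208 = $1,651,851.7 × 0.00208 = $3,435.851536
Bellmead USD: ($1,725,251.7 − $73,400) × 0.02026 = $1,651,851.7 × 0.02026 = $33,466.515442
City of Dunlea: ($1,725,251.7 − $73,400) × 0.0122 = $1,651,851.7 × 0.0122 = $20,152.59074
Levies subtotal = $80,570.138389
Total = $80,570.138389 + $637 = $81,207.138389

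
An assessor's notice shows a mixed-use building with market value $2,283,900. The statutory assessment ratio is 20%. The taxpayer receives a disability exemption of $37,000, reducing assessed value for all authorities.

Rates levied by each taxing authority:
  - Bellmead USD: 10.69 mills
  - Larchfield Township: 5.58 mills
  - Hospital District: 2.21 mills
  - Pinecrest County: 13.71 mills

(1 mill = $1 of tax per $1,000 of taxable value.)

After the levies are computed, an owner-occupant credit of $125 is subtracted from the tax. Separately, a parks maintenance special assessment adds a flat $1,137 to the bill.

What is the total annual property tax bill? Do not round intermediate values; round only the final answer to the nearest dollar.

$14,525

Assessed value = $2,283,900 × 0.2 = $456,780
Taxable value = $456,780 − $37,000 = $419,780
Bellmead USD: $419,780 × 0.01069 = $4,487.4482
Larchfield Township: $419,780 × 0.00558 = $2,342.3724
Hospital District: $419,780 × 0.00221 = $927.7138
Pinecrest County: $419,780 × 0.01371 = $5,755.1838
Levies subtotal = $13,512.7182
After credit = $13,512.7182 − $125 = $13,387.7182
Total = $13,387.7182 + $1,137 = $14,524.7182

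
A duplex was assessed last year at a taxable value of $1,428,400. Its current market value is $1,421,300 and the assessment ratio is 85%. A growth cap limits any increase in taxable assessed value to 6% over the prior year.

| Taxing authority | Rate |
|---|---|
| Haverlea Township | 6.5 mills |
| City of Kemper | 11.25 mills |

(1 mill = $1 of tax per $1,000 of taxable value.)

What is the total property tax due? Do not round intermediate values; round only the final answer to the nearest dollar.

$21,444

Uncapped assessed value = $1,421,300 × 0.85 = $1,208,105
Cap limit = $1,428,400 × 1.06 = $1,514,104
Taxable assessed value = min($1,208,105, $1,514,104) = $1,208,105 (cap does not bind)
Haverlea Township: $1,208,105 × 0.0065 = $7,852.6825
City of Kemper: $1,208,105 × 0.01125 = $13,591.18125
Total = $21,443.86375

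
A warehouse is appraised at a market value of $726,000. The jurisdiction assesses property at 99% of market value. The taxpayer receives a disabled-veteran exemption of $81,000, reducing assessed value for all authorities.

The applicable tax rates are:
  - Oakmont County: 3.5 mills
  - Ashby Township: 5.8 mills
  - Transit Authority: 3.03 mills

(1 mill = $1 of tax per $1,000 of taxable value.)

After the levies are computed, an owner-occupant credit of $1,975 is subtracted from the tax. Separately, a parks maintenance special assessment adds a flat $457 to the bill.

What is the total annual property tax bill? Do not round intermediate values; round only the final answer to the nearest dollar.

Assessed value = $726,000 × 0.99 = $718,740
Taxable value = $718,740 − $81,000 = $637,740
Oakmont County: $637,740 × 0.0035 = $2,232.09
Ashby Township: $637,740 × 0.0058 = $3,698.892
Transit Authority: $637,740 × 0.00303 = $1,932.3522
Levies subtotal = $7,863.3342
After credit = $7,863.3342 − $1,975 = $5,888.3342
Total = $5,888.3342 + $457 = $6,345.3342

$6,345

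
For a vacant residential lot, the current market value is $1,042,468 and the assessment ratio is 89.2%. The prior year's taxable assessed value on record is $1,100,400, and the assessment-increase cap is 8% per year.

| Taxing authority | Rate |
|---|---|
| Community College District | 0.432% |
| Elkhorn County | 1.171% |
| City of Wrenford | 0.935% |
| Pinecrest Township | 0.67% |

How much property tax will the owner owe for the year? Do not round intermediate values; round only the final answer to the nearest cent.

$29,830.60

Uncapped assessed value = $1,042,468 × 0.892 = $929,881.456
Cap limit = $1,100,400 × 1.08 = $1,188,432
Taxable assessed value = min($929,881.456, $1,188,432) = $929,881.456 (cap does not bind)
Community College District: $929,881.456 × 0.00432 = $4,017.08788992
Elkhorn County: $929,881.456 × 0.01171 = $10,888.91184976
City of Wrenford: $929,881.456 × 0.00935 = $8,694.3916136
Pinecrest Township: $929,881.456 × 0.0067 = $6,230.2057552
Total = $29,830.59710848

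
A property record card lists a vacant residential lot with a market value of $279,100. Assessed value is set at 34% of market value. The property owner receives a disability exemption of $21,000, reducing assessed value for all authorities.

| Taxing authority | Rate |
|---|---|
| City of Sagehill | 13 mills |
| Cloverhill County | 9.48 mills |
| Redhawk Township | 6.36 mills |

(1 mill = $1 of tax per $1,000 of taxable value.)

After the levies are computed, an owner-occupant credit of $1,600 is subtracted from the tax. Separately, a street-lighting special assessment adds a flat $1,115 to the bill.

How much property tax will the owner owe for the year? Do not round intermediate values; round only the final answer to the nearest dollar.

Assessed value = $279,100 × 0.34 = $94,894
Taxable value = $94,894 − $21,000 = $73,894
City of Sagehill: $73,894 × 0.013 = $960.622
Cloverhill County: $73,894 × 0.00948 = $700.51512
Redhawk Township: $73,894 × 0.00636 = $469.96584
Levies subtotal = $2,131.10296
After credit = $2,131.10296 − $1,600 = $531.10296
Total = $531.10296 + $1,115 = $1,646.10296

$1,646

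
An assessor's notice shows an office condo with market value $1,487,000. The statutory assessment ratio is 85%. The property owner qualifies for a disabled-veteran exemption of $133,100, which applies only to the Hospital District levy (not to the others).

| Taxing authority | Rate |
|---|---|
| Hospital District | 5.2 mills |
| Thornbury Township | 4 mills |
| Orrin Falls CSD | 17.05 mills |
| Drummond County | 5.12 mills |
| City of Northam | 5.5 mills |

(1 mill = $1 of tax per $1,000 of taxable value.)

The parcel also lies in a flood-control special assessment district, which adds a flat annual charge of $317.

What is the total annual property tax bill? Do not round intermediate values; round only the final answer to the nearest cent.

Assessed value = $1,487,000 × 0.85 = $1,263,950
Hospital District: ($1,263,950 − $133,100) × 0.0052 = $1,130,850 × 0.0052 = $5,880.42
Thornbury Township: $1,263,950 × 0.004 = $5,055.8
Orrin Falls CSD: $1,263,950 × 0.01705 = $21,550.3475
Drummond County: $1,263,950 × 0.00512 = $6,471.424
City of Northam: $1,263,950 × 0.0055 = $6,951.725
Levies subtotal = $45,909.7165
Total = $45,909.7165 + $317 = $46,226.7165

$46,226.72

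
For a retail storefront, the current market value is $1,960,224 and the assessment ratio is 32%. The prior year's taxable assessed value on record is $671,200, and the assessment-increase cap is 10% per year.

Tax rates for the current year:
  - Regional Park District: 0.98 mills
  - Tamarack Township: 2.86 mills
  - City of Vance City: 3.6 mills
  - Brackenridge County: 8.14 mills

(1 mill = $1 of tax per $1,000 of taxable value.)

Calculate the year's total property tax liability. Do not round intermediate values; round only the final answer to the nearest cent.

$9,772.89

Uncapped assessed value = $1,960,224 × 0.32 = $627,271.68
Cap limit = $671,200 × 1.1 = $738,320
Taxable assessed value = min($627,271.68, $738,320) = $627,271.68 (cap does not bind)
Regional Park District: $627,271.68 × 0.00098 = $614.7262464
Tamarack Township: $627,271.68 × 0.00286 = $1,793.9970048
City of Vance City: $627,271.68 × 0.0036 = $2,258.178048
Brackenridge County: $627,271.68 × 0.00814 = $5,105.9914752
Total = $9,772.8927744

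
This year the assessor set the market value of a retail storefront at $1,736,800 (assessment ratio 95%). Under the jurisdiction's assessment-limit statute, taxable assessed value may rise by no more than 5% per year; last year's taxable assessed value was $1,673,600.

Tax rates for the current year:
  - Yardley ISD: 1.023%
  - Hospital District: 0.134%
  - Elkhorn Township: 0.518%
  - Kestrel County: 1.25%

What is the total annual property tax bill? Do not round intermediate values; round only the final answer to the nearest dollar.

$48,261

Uncapped assessed value = $1,736,800 × 0.95 = $1,649,960
Cap limit = $1,673,600 × 1.05 = $1,757,280
Taxable assessed value = min($1,649,960, $1,757,280) = $1,649,960 (cap does not bind)
Yardley ISD: $1,649,960 × 0.01023 = $16,879.0908
Hospital District: $1,649,960 × 0.00134 = $2,210.9464
Elkhorn Township: $1,649,960 × 0.00518 = $8,546.7928
Kestrel County: $1,649,960 × 0.0125 = $20,624.5
Total = $48,261.33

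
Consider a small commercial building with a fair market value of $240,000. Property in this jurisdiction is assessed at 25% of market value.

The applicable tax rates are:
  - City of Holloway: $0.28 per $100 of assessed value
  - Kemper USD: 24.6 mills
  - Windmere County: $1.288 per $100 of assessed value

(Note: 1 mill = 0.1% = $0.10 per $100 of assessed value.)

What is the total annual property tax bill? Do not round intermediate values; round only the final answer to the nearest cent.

$2,416.80

Assessed value = $240,000 × 0.25 = $60,000
City of Holloway: $60,000 × 0.0028 = $168
Kemper USD: $60,000 × 0.0246 = $1,476
Windmere County: $60,000 × 0.01288 = $772.8
Total = $2,416.8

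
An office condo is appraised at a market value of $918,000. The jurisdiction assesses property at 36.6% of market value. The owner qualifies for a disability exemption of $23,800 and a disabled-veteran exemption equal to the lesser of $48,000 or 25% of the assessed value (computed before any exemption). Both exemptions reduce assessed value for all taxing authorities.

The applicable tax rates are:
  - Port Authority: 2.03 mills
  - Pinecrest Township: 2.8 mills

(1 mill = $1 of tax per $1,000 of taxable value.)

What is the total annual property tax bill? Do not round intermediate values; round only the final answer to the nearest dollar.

Assessed value = $918,000 × 0.366 = $335,988
Disabled-veteran exemption = min($48,000, 25% × $335,988) = min($48,000, $83,997) = $48,000 (dollar cap binds)
Taxable value = $335,988 − $23,800 − $48,000 = $264,188
Port Authority: $264,188 × 0.00203 = $536.30164
Pinecrest Township: $264,188 × 0.0028 = $739.7264
Total = $1,276.02804

$1,276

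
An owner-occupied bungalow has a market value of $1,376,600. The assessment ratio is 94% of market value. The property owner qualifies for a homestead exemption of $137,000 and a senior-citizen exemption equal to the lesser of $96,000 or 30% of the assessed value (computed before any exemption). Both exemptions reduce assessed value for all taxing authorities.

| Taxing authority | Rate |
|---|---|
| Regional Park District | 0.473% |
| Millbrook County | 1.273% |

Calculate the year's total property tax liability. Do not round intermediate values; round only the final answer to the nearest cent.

$18,525.13

Assessed value = $1,376,600 × 0.94 = $1,294,004
Senior-citizen exemption = min($96,000, 30% × $1,294,004) = min($96,000, $388,201.2) = $96,000 (dollar cap binds)
Taxable value = $1,294,004 − $137,000 − $96,000 = $1,061,004
Regional Park District: $1,061,004 × 0.00473 = $5,018.54892
Millbrook County: $1,061,004 × 0.01273 = $13,506.58092
Total = $18,525.12984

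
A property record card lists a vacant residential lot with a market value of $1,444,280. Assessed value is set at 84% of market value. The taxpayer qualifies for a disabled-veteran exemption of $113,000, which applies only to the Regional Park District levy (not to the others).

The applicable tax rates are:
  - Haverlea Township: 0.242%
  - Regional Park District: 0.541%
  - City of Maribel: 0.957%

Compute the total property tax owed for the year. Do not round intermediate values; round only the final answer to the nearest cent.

$20,498.27

Assessed value = $1,444,280 × 0.84 = $1,213,195.2
Haverlea Township: $1,213,195.2 × 0.00242 = $2,935.932384
Regional Park District: ($1,213,195.2 − $113,000) × 0.00541 = $1,100,195.2 × 0.00541 = $5,952.056032
City of Maribel: $1,213,195.2 × 0.00957 = $11,610.278064
Total = $20,498.26648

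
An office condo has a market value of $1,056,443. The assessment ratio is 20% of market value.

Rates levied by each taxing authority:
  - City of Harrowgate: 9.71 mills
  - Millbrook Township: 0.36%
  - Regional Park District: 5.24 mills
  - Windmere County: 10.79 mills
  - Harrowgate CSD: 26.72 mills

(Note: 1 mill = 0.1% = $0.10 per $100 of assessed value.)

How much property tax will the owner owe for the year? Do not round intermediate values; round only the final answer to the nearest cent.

$11,844.84

Assessed value = $1,056,443 × 0.2 = $211,288.6
City of Harrowgate: $211,288.6 × 0.00971 = $2,051.612306
Millbrook Township: $211,288.6 × 0.0036 = $760.63896
Regional Park District: $211,288.6 × 0.00524 = $1,107.152264
Windmere County: $211,288.6 × 0.01079 = $2,279.803994
Harrowgate CSD: $211,288.6 × 0.02672 = $5,645.631392
Total = $11,844.838916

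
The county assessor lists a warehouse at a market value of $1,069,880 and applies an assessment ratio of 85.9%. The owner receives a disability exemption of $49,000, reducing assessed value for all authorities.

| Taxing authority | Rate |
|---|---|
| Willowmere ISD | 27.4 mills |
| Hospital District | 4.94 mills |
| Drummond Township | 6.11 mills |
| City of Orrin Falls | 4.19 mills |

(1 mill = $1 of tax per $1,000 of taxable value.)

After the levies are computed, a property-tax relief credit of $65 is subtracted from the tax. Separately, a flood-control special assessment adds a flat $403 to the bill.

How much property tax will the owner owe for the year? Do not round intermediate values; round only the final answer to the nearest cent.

$37,435.95

Assessed value = $1,069,880 × 0.859 = $919,026.92
Taxable value = $919,026.92 − $49,000 = $870,026.92
Willowmere ISD: $870,026.92 × 0.0274 = $23,838.737608
Hospital District: $870,026.92 × 0.00494 = $4,297.9329848
Drummond Township: $870,026.92 × 0.00611 = $5,315.8644812
City of Orrin Falls: $870,026.92 × 0.00419 = $3,645.4127948
Levies subtotal = $37,097.9478688
After credit = $37,097.9478688 − $65 = $37,032.9478688
Total = $37,032.9478688 + $403 = $37,435.9478688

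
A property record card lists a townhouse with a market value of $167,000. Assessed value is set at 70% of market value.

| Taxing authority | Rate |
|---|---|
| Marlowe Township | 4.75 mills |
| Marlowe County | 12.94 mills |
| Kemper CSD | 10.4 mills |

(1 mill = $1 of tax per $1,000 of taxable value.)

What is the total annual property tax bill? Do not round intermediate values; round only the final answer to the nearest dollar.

$3,284

Assessed value = $167,000 × 0.7 = $116,900
Marlowe Township: $116,900 × 0.00475 = $555.275
Marlowe County: $116,900 × 0.01294 = $1,512.686
Kemper CSD: $116,900 × 0.0104 = $1,215.76
Total = $555.275 + $1,512.686 + $1,215.76 = $3,283.721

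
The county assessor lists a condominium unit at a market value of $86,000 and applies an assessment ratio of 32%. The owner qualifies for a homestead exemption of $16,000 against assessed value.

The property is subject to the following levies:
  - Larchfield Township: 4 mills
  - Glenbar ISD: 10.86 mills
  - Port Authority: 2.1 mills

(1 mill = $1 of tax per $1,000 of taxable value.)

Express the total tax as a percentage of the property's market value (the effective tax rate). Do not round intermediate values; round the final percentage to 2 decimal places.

Assessed value = $86,000 × 0.32 = $27,520
Taxable value = $27,520 − $16,000 = $11,520
Larchfield Township: $11,520 × 0.004 = $46.08
Glenbar ISD: $11,520 × 0.01086 = $125.1072
Port Authority: $11,520 × 0.0021 = $24.192
Total tax = $195.3792
Effective rate = $195.3792 ÷ $86,000 = 0.23% of market value

0.23%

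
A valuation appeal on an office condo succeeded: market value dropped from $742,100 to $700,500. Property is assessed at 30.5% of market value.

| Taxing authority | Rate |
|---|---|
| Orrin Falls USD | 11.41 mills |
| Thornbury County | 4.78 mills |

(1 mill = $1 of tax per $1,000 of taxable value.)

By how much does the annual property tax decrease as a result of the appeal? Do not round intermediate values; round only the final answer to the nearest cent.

$205.42

Old assessed value = $742,100 × 0.305 = $226,340.5
New assessed value = $700,500 × 0.305 = $213,652.5
Combined rate = 0.01141 + 0.00478 = 0.01619
Old tax = $226,340.5 × 0.01619 = $3,664.452695
New tax = $213,652.5 × 0.01619 = $3,459.033975
Reduction = $3,664.452695 − $3,459.033975 = $205.41872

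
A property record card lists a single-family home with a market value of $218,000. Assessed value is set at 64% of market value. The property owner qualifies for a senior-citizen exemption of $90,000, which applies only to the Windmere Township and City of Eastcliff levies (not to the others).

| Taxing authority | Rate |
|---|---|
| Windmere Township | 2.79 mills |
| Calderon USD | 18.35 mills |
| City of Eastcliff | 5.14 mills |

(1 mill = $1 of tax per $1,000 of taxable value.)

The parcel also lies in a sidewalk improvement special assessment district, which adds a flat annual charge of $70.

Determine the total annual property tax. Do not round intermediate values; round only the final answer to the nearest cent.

Assessed value = $218,000 × 0.64 = $139,520
Windmere Township: ($139,520 − $90,000) × 0.00279 = $49,520 × 0.00279 = $138.1608
Calderon USD: $139,520 × 0.01835 = $2,560.192
City of Eastcliff: ($139,520 − $90,000) × 0.00514 = $49,520 × 0.00514 = $254.5328
Levies subtotal = $2,952.8856
Total = $2,952.8856 + $70 = $3,022.8856

$3,022.89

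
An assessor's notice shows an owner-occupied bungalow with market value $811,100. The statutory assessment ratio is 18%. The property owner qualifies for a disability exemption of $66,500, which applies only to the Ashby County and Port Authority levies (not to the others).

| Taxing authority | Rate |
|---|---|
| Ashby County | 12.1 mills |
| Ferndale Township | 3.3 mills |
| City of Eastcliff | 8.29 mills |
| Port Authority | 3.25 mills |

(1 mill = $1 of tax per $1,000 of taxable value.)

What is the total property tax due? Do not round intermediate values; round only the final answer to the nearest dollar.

Assessed value = $811,100 × 0.18 = $145,998
Ashby County: ($145,998 − $66,500) × 0.0121 = $79,498 × 0.0121 = $961.9258
Ferndale Township: $145,998 × 0.0033 = $481.7934
City of Eastcliff: $145,998 × 0.00829 = $1,210.32342
Port Authority: ($145,998 − $66,500) × 0.00325 = $79,498 × 0.00325 = $258.3685
Total = $2,912.41112

$2,912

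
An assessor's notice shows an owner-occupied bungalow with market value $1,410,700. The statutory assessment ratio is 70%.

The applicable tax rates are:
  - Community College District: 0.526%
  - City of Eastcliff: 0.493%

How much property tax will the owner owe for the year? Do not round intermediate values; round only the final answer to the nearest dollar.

Assessed value = $1,410,700 × 0.7 = $987,490
Community College District: $987,490 × 0.00526 = $5,194.1974
City of Eastcliff: $987,490 × 0.00493 = $4,868.3257
Total = $5,194.1974 + $4,868.3257 = $10,062.5231

$10,063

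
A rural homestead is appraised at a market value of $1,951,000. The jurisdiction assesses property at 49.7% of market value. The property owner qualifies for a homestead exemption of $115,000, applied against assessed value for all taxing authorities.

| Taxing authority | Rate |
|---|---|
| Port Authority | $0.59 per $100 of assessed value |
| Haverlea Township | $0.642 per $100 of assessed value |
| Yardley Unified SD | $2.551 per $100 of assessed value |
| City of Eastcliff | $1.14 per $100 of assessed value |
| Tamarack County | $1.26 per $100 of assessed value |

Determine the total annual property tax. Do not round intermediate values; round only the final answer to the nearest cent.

$52,842.82

Assessed value = $1,951,000 × 0.497 = $969,647
Taxable value = $969,647 − $115,000 = $854,647
Port Authority: $854,647 × 0.0059 = $5,042.4173
Haverlea Township: $854,647 × 0.00642 = $5,486.83374
Yardley Unified SD: $854,647 × 0.02551 = $21,802.04497
City of Eastcliff: $854,647 × 0.0114 = $9,742.9758
Tamarack County: $854,647 × 0.0126 = $10,768.5522
Total = $5,042.4173 + $5,486.83374 + $21,802.04497 + $9,742.9758 + $10,768.5522 = $52,842.82401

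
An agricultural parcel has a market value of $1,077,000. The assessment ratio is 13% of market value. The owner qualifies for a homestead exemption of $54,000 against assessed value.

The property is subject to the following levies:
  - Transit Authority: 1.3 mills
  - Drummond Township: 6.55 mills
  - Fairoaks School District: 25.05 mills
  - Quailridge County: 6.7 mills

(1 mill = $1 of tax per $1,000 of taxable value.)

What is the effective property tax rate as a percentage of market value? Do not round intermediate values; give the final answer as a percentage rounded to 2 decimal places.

0.32%

Assessed value = $1,077,000 × 0.13 = $140,010
Taxable value = $140,010 − $54,000 = $86,010
Transit Authority: $86,010 × 0.0013 = $111.813
Drummond Township: $86,010 × 0.00655 = $563.3655
Fairoaks School District: $86,010 × 0.02505 = $2,154.5505
Quailridge County: $86,010 × 0.0067 = $576.267
Total tax = $3,405.996
Effective rate = $3,405.996 ÷ $1,077,000 = 0.32% of market value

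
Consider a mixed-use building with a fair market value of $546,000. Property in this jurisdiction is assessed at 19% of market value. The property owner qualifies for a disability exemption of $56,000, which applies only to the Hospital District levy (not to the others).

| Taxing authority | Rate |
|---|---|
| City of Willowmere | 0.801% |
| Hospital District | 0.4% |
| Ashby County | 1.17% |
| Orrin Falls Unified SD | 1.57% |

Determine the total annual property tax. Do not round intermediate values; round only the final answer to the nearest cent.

$3,864.39

Assessed value = $546,000 × 0.19 = $103,740
City of Willowmere: $103,740 × 0.00801 = $830.9574
Hospital District: ($103,740 − $56,000) × 0.004 = $47,740 × 0.004 = $190.96
Ashby County: $103,740 × 0.0117 = $1,213.758
Orrin Falls Unified SD: $103,740 × 0.0157 = $1,628.718
Total = $3,864.3934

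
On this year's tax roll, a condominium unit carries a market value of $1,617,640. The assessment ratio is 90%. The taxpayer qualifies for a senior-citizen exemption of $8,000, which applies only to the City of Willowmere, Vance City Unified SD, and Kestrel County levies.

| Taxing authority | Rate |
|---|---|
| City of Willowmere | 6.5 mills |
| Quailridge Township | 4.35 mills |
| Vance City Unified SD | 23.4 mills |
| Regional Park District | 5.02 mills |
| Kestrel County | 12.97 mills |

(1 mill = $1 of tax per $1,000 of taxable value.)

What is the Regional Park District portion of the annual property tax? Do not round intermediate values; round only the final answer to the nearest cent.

$7,308.50

Assessed value = $1,617,640 × 0.9 = $1,455,876
Regional Park District taxable value = $1,455,876 (exemption does not apply)
Regional Park District levy = $1,455,876 × 0.00502 = $7,308.49752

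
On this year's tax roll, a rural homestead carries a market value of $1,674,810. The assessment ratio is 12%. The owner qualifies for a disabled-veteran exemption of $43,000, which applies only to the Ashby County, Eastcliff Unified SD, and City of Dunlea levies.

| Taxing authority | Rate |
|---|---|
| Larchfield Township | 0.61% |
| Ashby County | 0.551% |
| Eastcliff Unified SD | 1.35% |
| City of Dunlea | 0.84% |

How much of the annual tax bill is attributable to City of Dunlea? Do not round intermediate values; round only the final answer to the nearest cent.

Assessed value = $1,674,810 × 0.12 = $200,977.2
City of Dunlea taxable value = $200,977.2 − $43,000 = $157,977.2
City of Dunlea levy = $157,977.2 × 0.0084 = $1,327.00848

$1,327.01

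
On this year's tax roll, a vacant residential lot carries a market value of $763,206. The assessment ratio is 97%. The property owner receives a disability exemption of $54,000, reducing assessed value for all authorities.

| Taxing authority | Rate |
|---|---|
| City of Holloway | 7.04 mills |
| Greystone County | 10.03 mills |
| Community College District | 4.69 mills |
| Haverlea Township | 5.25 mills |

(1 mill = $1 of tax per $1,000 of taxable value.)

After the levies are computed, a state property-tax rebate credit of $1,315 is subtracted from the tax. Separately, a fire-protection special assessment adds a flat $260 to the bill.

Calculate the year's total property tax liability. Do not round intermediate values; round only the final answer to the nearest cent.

Assessed value = $763,206 × 0.97 = $740,309.82
Taxable value = $740,309.82 − $54,000 = $686,309.82
City of Holloway: $686,309.82 × 0.00704 = $4,831.6211328
Greystone County: $686,309.82 × 0.01003 = $6,883.6874946
Community College District: $686,309.82 × 0.00469 = $3,218.7930558
Haverlea Township: $686,309.82 × 0.00525 = $3,603.126555
Levies subtotal = $18,537.2282382
After credit = $18,537.2282382 − $1,315 = $17,222.2282382
Total = $17,222.2282382 + $260 = $17,482.2282382

$17,482.23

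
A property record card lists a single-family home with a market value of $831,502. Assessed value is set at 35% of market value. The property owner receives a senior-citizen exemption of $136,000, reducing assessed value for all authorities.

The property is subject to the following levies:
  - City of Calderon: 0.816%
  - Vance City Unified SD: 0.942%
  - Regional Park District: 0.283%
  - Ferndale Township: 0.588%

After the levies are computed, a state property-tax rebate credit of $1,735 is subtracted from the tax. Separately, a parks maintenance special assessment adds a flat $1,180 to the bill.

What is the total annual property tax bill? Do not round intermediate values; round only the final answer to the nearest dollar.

$3,521

Assessed value = $831,502 × 0.35 = $291,025.7
Taxable value = $291,025.7 − $136,000 = $155,025.7
City of Calderon: $155,025.7 × 0.00816 = $1,265.009712
Vance City Unified SD: $155,025.7 × 0.00942 = $1,460.342094
Regional Park District: $155,025.7 × 0.00283 = $438.722731
Ferndale Township: $155,025.7 × 0.00588 = $911.551116
Levies subtotal = $4,075.625653
After credit = $4,075.625653 − $1,735 = $2,340.625653
Total = $2,340.625653 + $1,180 = $3,520.625653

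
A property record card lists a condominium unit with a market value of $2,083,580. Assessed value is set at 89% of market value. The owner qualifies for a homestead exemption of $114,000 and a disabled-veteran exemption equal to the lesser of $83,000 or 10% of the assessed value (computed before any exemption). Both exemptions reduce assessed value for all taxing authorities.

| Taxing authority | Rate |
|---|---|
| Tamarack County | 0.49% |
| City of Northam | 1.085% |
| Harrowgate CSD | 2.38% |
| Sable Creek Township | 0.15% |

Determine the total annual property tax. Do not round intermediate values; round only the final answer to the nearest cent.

Assessed value = $2,083,580 × 0.89 = $1,854,386.2
Disabled-veteran exemption = min($83,000, 10% × $1,854,386.2) = min($83,000, $185,438.62) = $83,000 (dollar cap binds)
Taxable value = $1,854,386.2 − $114,000 − $83,000 = $1,657,386.2
Tamarack County: $1,657,386.2 × 0.0049 = $8,121.19238
City of Northam: $1,657,386.2 × 0.01085 = $17,982.64027
Harrowgate CSD: $1,657,386.2 × 0.0238 = $39,445.79156
Sable Creek Township: $1,657,386.2 × 0.0015 = $2,486.0793
Total = $68,035.70351

$68,035.70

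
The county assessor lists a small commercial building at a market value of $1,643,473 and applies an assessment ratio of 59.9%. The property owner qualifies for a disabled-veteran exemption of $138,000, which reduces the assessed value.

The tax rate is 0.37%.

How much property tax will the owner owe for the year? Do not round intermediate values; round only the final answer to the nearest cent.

Assessed value = $1,643,473 × 0.599 = $984,440.327
Taxable value = $984,440.327 − $138,000 = $846,440.327
Tax = $846,440.327 × 0.0037 = $3,131.8292099

$3,131.83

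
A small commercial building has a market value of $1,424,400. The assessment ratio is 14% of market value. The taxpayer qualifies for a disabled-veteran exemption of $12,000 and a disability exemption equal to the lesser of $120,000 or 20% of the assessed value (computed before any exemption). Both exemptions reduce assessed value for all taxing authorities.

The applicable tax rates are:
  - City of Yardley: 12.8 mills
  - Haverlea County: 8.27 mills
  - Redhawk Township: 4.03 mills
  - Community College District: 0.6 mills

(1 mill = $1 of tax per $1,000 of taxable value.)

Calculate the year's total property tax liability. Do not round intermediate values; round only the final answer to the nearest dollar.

$3,792

Assessed value = $1,424,400 × 0.14 = $199,416
Disability exemption = min($120,000, 20% × $199,416) = min($120,000, $39,883.2) = $39,883.2 (percentage binds)
Taxable value = $199,416 − $12,000 − $39,883.2 = $147,532.8
City of Yardley: $147,532.8 × 0.0128 = $1,888.41984
Haverlea County: $147,532.8 × 0.00827 = $1,220.096256
Redhawk Township: $147,532.8 × 0.00403 = $594.557184
Community College District: $147,532.8 × 0.0006 = $88.51968
Total = $3,791.59296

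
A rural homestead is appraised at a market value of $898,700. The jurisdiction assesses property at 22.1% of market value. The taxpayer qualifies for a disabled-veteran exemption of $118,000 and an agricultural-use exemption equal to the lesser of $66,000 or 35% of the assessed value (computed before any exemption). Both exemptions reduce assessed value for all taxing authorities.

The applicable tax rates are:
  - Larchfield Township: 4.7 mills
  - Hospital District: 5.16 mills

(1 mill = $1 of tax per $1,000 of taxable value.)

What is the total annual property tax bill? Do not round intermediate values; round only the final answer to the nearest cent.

Assessed value = $898,700 × 0.221 = $198,612.7
Agricultural-use exemption = min($66,000, 35% × $198,612.7) = min($66,000, $69,514.445) = $66,000 (dollar cap binds)
Taxable value = $198,612.7 − $118,000 − $66,000 = $14,612.7
Larchfield Township: $14,612.7 × 0.0047 = $68.67969
Hospital District: $14,612.7 × 0.00516 = $75.401532
Total = $144.081222

$144.08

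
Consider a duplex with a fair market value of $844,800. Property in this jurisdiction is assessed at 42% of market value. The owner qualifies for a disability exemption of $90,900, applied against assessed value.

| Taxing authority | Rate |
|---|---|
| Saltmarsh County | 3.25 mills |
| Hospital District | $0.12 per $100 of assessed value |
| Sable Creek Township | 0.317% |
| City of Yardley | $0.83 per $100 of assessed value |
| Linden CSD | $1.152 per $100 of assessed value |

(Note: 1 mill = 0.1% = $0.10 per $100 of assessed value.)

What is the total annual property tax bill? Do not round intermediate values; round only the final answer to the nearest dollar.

Assessed value = $844,800 × 0.42 = $354,816
Taxable value = $354,816 − $90,900 = $263,916
Saltmarsh County: $263,916 × 0.00325 = $857.727
Hospital District: $263,916 × 0.0012 = $316.6992
Sable Creek Township: $263,916 × 0.00317 = $836.61372
City of Yardley: $263,916 × 0.0083 = $2,190.5028
Linden CSD: $263,916 × 0.01152 = $3,040.31232
Total = $7,241.85504

$7,242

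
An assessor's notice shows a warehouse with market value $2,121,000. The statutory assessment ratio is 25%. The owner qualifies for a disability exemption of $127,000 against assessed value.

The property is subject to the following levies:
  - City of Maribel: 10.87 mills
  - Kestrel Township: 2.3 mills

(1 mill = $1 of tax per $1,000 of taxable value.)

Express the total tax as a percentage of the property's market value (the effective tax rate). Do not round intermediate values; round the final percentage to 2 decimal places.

Assessed value = $2,121,000 × 0.25 = $530,250
Taxable value = $530,250 − $127,000 = $403,250
City of Maribel: $403,250 × 0.01087 = $4,383.3275
Kestrel Township: $403,250 × 0.0023 = $927.475
Total tax = $5,310.8025
Effective rate = $5,310.8025 ÷ $2,121,000 = 0.25% of market value

0.25%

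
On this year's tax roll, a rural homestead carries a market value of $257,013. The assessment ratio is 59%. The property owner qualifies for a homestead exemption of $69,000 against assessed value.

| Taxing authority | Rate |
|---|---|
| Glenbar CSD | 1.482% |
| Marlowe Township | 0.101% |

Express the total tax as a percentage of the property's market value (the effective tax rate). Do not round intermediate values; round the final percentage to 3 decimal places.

Assessed value = $257,013 × 0.59 = $151,637.67
Taxable value = $151,637.67 − $69,000 = $82,637.67
Glenbar CSD: $82,637.67 × 0.01482 = $1,224.6902694
Marlowe Township: $82,637.67 × 0.00101 = $83.4640467
Total tax = $1,308.1543161
Effective rate = $1,308.1543161 ÷ $257,013 = 0.509% of market value

0.509%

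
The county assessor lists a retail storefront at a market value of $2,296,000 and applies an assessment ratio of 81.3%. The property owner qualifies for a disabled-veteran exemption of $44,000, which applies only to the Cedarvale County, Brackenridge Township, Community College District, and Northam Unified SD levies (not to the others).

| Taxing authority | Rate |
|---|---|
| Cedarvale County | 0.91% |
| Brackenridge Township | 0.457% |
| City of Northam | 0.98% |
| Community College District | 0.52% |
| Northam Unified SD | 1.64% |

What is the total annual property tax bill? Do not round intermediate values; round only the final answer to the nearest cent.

$82,577.95

Assessed value = $2,296,000 × 0.813 = $1,866,648
Cedarvale County: ($1,866,648 − $44,000) × 0.0091 = $1,822,648 × 0.0091 = $16,586.0968
Brackenridge Township: ($1,866,648 − $44,000) × 0.00457 = $1,822,648 × 0.00457 = $8,329.50136
City of Northam: $1,866,648 × 0.0098 = $18,293.1504
Community College District: ($1,866,648 − $44,000) × 0.0052 = $1,822,648 × 0.0052 = $9,477.7696
Northam Unified SD: ($1,866,648 − $44,000) × 0.0164 = $1,822,648 × 0.0164 = $29,891.4272
Total = $82,577.94536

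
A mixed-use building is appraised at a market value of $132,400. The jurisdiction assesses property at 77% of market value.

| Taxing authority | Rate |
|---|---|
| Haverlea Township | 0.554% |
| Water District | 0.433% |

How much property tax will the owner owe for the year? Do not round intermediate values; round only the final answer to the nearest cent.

$1,006.23

Assessed value = $132,400 × 0.77 = $101,948
Haverlea Township: $101,948 × 0.00554 = $564.79192
Water District: $101,948 × 0.00433 = $441.43484
Total = $564.79192 + $441.43484 = $1,006.22676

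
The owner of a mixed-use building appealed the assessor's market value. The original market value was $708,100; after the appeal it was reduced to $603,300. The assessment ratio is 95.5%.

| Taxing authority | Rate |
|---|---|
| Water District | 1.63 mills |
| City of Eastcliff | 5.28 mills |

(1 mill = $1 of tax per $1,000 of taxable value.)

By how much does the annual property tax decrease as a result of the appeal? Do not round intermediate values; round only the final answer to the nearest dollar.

Old assessed value = $708,100 × 0.955 = $676,235.5
New assessed value = $603,300 × 0.955 = $576,151.5
Combined rate = 0.00163 + 0.00528 = 0.00691
Old tax = $676,235.5 × 0.00691 = $4,672.787305
New tax = $576,151.5 × 0.00691 = $3,981.206865
Reduction = $4,672.787305 − $3,981.206865 = $691.58044

$692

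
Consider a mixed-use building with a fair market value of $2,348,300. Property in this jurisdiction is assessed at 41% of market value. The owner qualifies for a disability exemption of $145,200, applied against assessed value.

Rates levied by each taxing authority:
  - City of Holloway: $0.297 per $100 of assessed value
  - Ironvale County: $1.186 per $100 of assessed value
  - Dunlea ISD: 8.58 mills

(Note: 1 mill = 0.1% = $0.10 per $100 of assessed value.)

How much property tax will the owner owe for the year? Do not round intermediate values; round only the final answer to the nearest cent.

Assessed value = $2,348,300 × 0.41 = $962,803
Taxable value = $962,803 − $145,200 = $817,603
City of Holloway: $817,603 × 0.00297 = $2,428.28091
Ironvale County: $817,603 × 0.01186 = $9,696.77158
Dunlea ISD: $817,603 × 0.00858 = $7,015.03374
Total = $19,140.08623

$19,140.09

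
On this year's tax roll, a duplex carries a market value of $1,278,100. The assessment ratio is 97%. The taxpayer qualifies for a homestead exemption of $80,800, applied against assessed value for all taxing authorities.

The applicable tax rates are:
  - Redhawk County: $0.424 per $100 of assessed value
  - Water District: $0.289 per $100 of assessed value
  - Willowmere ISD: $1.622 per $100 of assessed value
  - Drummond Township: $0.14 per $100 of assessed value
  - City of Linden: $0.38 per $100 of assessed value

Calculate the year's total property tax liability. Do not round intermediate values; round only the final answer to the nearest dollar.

Assessed value = $1,278,100 × 0.97 = $1,239,757
Taxable value = $1,239,757 − $80,800 = $1,158,957
Redhawk County: $1,158,957 × 0.00424 = $4,913.97768
Water District: $1,158,957 × 0.00289 = $3,349.38573
Willowmere ISD: $1,158,957 × 0.01622 = $18,798.28254
Drummond Township: $1,158,957 × 0.0014 = $1,622.5398
City of Linden: $1,158,957 × 0.0038 = $4,404.0366
Total = $4,913.97768 + $3,349.38573 + $18,798.28254 + $1,622.5398 + $4,404.0366 = $33,088.22235

$33,088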